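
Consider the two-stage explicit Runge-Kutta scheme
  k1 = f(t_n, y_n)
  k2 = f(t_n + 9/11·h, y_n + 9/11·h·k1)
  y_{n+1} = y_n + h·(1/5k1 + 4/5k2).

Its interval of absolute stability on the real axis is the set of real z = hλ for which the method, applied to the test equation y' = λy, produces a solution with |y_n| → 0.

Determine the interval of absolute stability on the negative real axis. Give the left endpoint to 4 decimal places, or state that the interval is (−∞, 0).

Test eqn y'=λy, z=hλ:
  k1=λy_n ⇒ h·k1=z·y_n;  k2=λ(1+9/11z)y_n ⇒ h·k2=z(1+9/11z)y_n
  y_{n+1}/y_n = 1 + 1/5z + 4/5z(1+9/11z) = 1 + z + 36/55z²
  R(z) = 1 + z + 36/55z².

Boundary: |R(x)|=1, x<0.
x=-0.99: |R|=0.6515
R=1: x+36/55x²=0 ⇒ x=−55/36=-1.5278; min R=1−1/(4·36/55)=0.6181>−1
Confirm numerically:
  x=-1.370: |R|=0.85852 <1
  x=-1.310: |R|=0.81327 <1
  x=-0.906: |R|=0.63127 <1
  x=-0.846: |R|=0.62247 <1
  x=-1.953: |R|=1.54357 >1
  x=-1.788: |R|=1.30455 >1
  x=-1.772: |R|=1.28326 >1
Interval (-1.5278, 0).

z∈(-1.5278,0).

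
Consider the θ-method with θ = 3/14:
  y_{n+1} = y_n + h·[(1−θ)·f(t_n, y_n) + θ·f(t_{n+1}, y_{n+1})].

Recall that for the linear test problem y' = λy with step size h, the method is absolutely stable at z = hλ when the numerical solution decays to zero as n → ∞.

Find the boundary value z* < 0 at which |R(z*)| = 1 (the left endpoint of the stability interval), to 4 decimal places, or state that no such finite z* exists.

z* = -3.5000.

With y'=λy (z=hλ):
  y_{n+1} = y_n + z·[11/14·y_n + 3/14·y_{n+1}] ⇒ (1 − 3/14z)y_{n+1} = (1 + 11/14z)y_n
  so R(z) = (1 + 11/14z)/(1 − 3/14z).

Find x<0 with |R(x)|<1.
x=-0.8: |R|=0.3171
R=−1: 1+11/14x = −1+3/14x ⇒ -4/7x=2 ⇒ x=2/(-4/7)=-3.5000
Confirm numerically:
  x=-2.579: |R|=0.66104 <1
  x=-2.554: |R|=0.65063 <1
  x=-1.951: |R|=0.37581 <1
  x=-1.638: |R|=0.21244 <1
  x=-4.070: |R|=1.17398 >1
  x=-4.066: |R|=1.17284 >1
  x=-3.861: |R|=1.11289 >1
Interval (-3.5000, 0).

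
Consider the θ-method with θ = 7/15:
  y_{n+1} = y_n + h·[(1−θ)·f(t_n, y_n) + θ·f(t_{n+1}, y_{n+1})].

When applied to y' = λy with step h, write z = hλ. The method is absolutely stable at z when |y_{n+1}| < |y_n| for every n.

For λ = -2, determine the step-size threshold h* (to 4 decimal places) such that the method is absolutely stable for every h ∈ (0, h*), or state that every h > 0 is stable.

(-30.0000,0); λ=-2 ⇒ h* = (30)/2 = 15.0000.

Set f=λy, z=hλ:
  y_{n+1} = y_n + z·[8/15·y_n + 7/15·y_{n+1}] ⇒ (1 − 7/15z)y_{n+1} = (1 + 8/15z)y_n
  R(z) = (1 + 8/15z)/(1 − 7/15z).

Boundary: |R(x)|=1, x<0.
x=-1.44: |R|=0.1388
R=−1: 1+8/15x = −1+7/15x ⇒ -1/15x=2 ⇒ x=2/(-1/15)=-30.0000
Confirm numerically:
  x=-27.554: |R|=0.98823 <1
  x=-23.627: |R|=0.96467 <1
  x=-19.647: |R|=0.93212 <1
  x=-12.502: |R|=0.82931 <1
  x=-30.370: |R|=1.00163 >1
  x=-30.325: |R|=1.00143 >1
Interval (-30.0000, 0).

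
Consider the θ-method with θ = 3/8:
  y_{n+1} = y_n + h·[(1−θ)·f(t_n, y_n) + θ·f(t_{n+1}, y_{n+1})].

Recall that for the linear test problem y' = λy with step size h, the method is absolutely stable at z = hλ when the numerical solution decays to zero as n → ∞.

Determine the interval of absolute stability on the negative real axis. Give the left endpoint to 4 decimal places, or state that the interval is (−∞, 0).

Set f=λy, z=hλ:
  y_{n+1} = y_n + z·[5/8·y_n + 3/8·y_{n+1}] ⇒ (1 − 3/8z)y_{n+1} = (1 + 5/8z)y_n
  ⇒ R(z) = (1 + 5/8z)/(1 − 3/8z).

Need |R(x)|<1, x<0.
x=-0.81: |R|=0.3787
R=−1: 1+5/8x = −1+3/8x ⇒ -1/4x=2 ⇒ x=2/(-1/4)=-8.0000
Confirm numerically:
  x=-7.681: |R|=0.97945 <1
  x=-7.195: |R|=0.94558 <1
  x=-5.382: |R|=0.78315 <1
  x=-8.399: |R|=1.02404 >1
  x=-8.345: |R|=1.02089 >1
Stable set (-8.0000, 0).

(-8.0000, 0).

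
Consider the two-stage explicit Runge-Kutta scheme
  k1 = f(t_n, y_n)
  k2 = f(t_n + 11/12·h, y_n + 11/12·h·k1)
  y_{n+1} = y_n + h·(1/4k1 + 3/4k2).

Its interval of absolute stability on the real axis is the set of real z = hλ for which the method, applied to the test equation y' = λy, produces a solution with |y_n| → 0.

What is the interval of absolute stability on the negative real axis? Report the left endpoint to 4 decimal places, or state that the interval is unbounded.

z∈(-1.4545,0).

Test eqn y'=λy, z=hλ:
  k1=λy_n ⇒ h·k1=z·y_n;  k2=λ(1+11/12z)y_n ⇒ h·k2=z(1+11/12z)y_n
  y_{n+1}/y_n = 1 + 1/4z + 3/4z(1+11/12z) = 1 + z + 11/16z²
  R(z) = 1 + z + 11/16z².

Find x<0 with |R(x)|<1.
x=-1.48: |R|=1.0259
R=1: x+11/16x²=0 ⇒ x=−16/11=-1.4545; min R=1−1/(4·11/16)=0.6364>−1
Confirm numerically:
  x=-1.422: |R|=0.96818 <1
  x=-1.060: |R|=0.71247 <1
  x=-0.771: |R|=0.63768 <1
  x=-0.758: |R|=0.63701 <1
  x=-1.886: |R|=1.55943 >1
  x=-1.773: |R|=1.38818 >1
  x=-1.610: |R|=1.17207 >1
Stable set (-1.4545, 0).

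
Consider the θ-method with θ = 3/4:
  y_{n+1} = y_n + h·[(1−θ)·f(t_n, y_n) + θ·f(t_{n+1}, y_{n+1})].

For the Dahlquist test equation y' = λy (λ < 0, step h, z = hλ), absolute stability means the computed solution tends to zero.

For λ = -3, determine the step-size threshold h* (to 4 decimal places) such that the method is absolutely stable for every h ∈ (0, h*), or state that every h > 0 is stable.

With y'=λy (z=hλ):
  y_{n+1} = y_n + z·[1/4·y_n + 3/4·y_{n+1}] ⇒ (1 − 3/4z)y_{n+1} = (1 + 1/4z)y_n
  ⇒ R(z) = (1 + 1/4z)/(1 − 3/4z).

Solve |R(x)|<1 on ℝ⁻.
x=-0.51: |R|=0.6311
x=-2: |R|=0.2000
x=-10: |R|=0.1765
x=-100: |R|=0.3158
θ=3/4≥1/2 ⇒ |1+1/4x|<|1−3/4x| ∀x<0 ⇒ unbounded interval.

(−∞, 0) — no finite endpoint. Any h>0 works for λ=-3.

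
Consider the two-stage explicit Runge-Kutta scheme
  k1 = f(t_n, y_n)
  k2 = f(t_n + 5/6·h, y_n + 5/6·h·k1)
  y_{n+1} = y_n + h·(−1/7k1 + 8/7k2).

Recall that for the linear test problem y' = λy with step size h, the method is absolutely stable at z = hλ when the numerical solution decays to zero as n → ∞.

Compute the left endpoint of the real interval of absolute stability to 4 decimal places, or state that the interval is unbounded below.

left endpoint -1.0500.

With y'=λy (z=hλ):
  k1=λy_n ⇒ h·k1=z·y_n;  k2=λ(1+5/6z)y_n ⇒ h·k2=z(1+5/6z)y_n
  y_{n+1}/y_n = 1 − 1/7z + 8/7z(1+5/6z) = 1 + z + 20/21z²
  Hence R(z) = 1 + z + 20/21z².

Find x<0 with |R(x)|<1.
x=-0.6: |R|=0.7429
R=1: x+20/21x²=0 ⇒ x=−21/20=-1.0500; min R=1−1/(4·20/21)=0.7375>−1
Confirm numerically:
  x=-0.978: |R|=0.93294 <1
  x=-0.833: |R|=0.82785 <1
  x=-0.645: |R|=0.75121 <1
  x=-0.632: |R|=0.74840 <1
  x=-1.627: |R|=1.89408 >1
  x=-1.305: |R|=1.31693 >1
Interval (-1.0500, 0).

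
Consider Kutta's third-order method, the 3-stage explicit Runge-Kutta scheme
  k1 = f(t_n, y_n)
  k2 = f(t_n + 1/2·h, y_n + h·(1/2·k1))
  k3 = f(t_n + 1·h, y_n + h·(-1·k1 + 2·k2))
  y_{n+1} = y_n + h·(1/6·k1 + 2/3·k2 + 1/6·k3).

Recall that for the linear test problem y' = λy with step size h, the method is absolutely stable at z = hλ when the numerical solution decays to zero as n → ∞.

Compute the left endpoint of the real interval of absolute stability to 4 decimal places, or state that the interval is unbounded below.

z* = -2.5127.

On y'=λy, z=hλ:
  order 3, 3-stage ⇒ R(z)=1+z+z^2/2+z^3/6
  (e.g. R(-1.14)=0.26288, |R|=0.26288)

Need |R(x)|<1, x<0.
x=-1.14: |R|=0.2629
|R(-2.47)|=0.9311 |R(-2.14)|=0.4836 |R(-1.68)|=0.0591
Bisect:
  x_lo=-2.9844 |R|=1.9612  x_hi=-0.3720 |R|=0.6886
  mid=-1.67819 |R|=0.05775 →hi
  mid=-2.33129 |R|=0.72556 →hi
  mid=-2.65784 |R|=1.25500 →lo
  mid=-2.49456 |R|=0.97036 →hi
  mid=-2.57620 |R|=1.10742 →lo
  mid=-2.53538 |R|=1.03761 →lo
  mid=-2.51497 |R|=1.00367 →lo
  mid=-2.50477 |R|=0.98693 →hi
  mid=-2.50987 |R|=0.99528 →hi
  mid=-2.51242 |R|=0.99947 →hi
  ...
  [-2.51290,-2.51274] ⇒ x*=-2.5127
Interval (-2.5127, 0).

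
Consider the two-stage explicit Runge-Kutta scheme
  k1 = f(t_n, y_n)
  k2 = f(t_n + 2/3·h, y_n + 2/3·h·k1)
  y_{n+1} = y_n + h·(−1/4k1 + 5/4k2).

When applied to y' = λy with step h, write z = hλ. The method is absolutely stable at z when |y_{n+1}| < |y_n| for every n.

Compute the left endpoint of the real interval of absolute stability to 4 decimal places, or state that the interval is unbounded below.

Set f=λy, z=hλ:
  k1=λy_n ⇒ h·k1=z·y_n;  k2=λ(1+2/3z)y_n ⇒ h·k2=z(1+2/3z)y_n
  y_{n+1}/y_n = 1 − 1/4z + 5/4z(1+2/3z) = 1 + z + 5/6z²
  so R(z) = 1 + z + 5/6z².

Need |R(x)|<1, x<0.
x=-1.06: |R|=0.8763
R=1: x+5/6x²=0 ⇒ x=−6/5=-1.2000; min R=1−1/(4·5/6)=0.7000>−1
Confirm numerically:
  x=-1.076: |R|=0.88881 <1
  x=-1.049: |R|=0.86800 <1
  x=-0.915: |R|=0.78269 <1
  x=-0.532: |R|=0.70385 <1
  x=-1.630: |R|=1.58408 >1
  x=-1.586: |R|=1.51016 >1
Stable set (-1.2000, 0).

z* = -1.2000.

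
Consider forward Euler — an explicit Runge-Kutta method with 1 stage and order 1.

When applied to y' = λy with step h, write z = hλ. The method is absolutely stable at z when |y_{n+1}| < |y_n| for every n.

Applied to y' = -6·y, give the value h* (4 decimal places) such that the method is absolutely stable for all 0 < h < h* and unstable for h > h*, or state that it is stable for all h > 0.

(-2.0000,0); λ=-6 ⇒ h* = 0.3333.

On y'=λy, z=hλ:
  order 1, 1-stage ⇒ R(z)=1+z
  (e.g. R(-1.13)=-0.13000, |R|=0.13000)

Solve |R(x)|<1 on ℝ⁻.
x=-1.13: |R|=0.1300
|R(-1.6)|=0.6000 |R(-1.4)|=0.4000 |R(-1.24)|=0.2400
Bisect:
  x_lo=-2.6419 |R|=1.6419  x_hi=-0.3074 |R|=0.6926
  mid=-1.47465 |R|=0.47465 →hi
  mid=-2.05826 |R|=1.05826 →lo
  mid=-1.76646 |R|=0.76646 →hi
  mid=-1.91236 |R|=0.91236 →hi
  mid=-1.98531 |R|=0.98531 →hi
  mid=-2.02179 |R|=1.02179 →lo
  mid=-2.00355 |R|=1.00355 →lo
  mid=-1.99443 |R|=0.99443 →hi
  ...
  [-2.00013,-1.99999] ⇒ x*=-2.0000
Interval (-2.0000, 0).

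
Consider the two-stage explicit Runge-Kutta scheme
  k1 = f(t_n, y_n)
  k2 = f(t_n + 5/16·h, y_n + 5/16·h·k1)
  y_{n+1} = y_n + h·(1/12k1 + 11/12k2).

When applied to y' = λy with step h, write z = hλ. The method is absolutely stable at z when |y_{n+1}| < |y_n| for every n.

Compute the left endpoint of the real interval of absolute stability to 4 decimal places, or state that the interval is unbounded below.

Set f=λy, z=hλ:
  k1=λy_n ⇒ h·k1=z·y_n;  k2=λ(1+5/16z)y_n ⇒ h·k2=z(1+5/16z)y_n
  y_{n+1}/y_n = 1 + 1/12z + 11/12z(1+5/16z) = 1 + z + 55/192z²
  R(z) = 1 + z + 55/192z².

Need |R(x)|<1, x<0.
x=-1.75: |R|=0.1273
R=1: x+55/192x²=0 ⇒ x=−192/55=-3.4909; min R=1−1/(4·55/192)=0.1273>−1
Confirm numerically:
  x=-3.461: |R|=0.97035 <1
  x=-2.662: |R|=0.36791 <1
  x=-2.406: |R|=0.25226 <1
  x=-1.579: |R|=0.13521 <1
  x=-4.028: |R|=1.61972 >1
  x=-3.972: |R|=1.54739 >1
  x=-3.867: |R|=1.41661 >1
Interval (-3.4909, 0).

z* = -3.4909.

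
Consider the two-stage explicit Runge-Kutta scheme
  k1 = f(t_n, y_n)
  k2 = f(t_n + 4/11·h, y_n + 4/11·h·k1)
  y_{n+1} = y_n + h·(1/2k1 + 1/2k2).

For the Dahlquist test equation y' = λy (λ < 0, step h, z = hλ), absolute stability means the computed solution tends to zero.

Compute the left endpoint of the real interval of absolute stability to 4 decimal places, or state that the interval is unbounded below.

On y'=λy, z=hλ:
  k1=λy_n ⇒ h·k1=z·y_n;  k2=λ(1+4/11z)y_n ⇒ h·k2=z(1+4/11z)y_n
  y_{n+1}/y_n = 1 + 1/2z + 1/2z(1+4/11z) = 1 + z + 2/11z²
  R(z) = 1 + z + 2/11z².

Need |R(x)|<1, x<0.
x=-0.46: |R|=0.5785
R=1: x+2/11x²=0 ⇒ x=−11/2=-5.5000; min R=1−1/(4·2/11)=-0.3750>−1
Confirm numerically:
  x=-4.918: |R|=0.47959 <1
  x=-4.620: |R|=0.26080 <1
  x=-2.960: |R|=0.36698 <1
  x=-2.688: |R|=0.37430 <1
  x=-6.049: |R|=1.60380 >1
  x=-5.962: |R|=1.50081 >1
  x=-5.639: |R|=1.14251 >1
So |R|<1 on (-5.5000, 0).

z* = -5.5000.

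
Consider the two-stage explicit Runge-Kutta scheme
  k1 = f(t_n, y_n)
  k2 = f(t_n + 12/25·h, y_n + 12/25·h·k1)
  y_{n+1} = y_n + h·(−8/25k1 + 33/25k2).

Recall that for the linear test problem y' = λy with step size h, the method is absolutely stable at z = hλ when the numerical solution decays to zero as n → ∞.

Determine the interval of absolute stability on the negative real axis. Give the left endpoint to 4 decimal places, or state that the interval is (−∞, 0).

(-1.5783, 0).

On y'=λy, z=hλ:
  k1=λy_n ⇒ h·k1=z·y_n;  k2=λ(1+12/25z)y_n ⇒ h·k2=z(1+12/25z)y_n
  y_{n+1}/y_n = 1 − 8/25z + 33/25z(1+12/25z) = 1 + z + 396/625z²
  ⇒ R(z) = 1 + z + 396/625z².

Need |R(x)|<1, x<0.
x=-1.18: |R|=0.7022
R=1: x+396/625x²=0 ⇒ x=−625/396=-1.5783; min R=1−1/(4·396/625)=0.6054>−1
Confirm numerically:
  x=-1.382: |R|=0.82813 <1
  x=-1.024: |R|=0.64038 <1
  x=-0.753: |R|=0.60626 <1
  x=-0.748: |R|=0.60650 <1
  x=-1.703: |R|=1.13457 >1
  x=-1.664: |R|=1.09037 >1
Stable set (-1.5783, 0).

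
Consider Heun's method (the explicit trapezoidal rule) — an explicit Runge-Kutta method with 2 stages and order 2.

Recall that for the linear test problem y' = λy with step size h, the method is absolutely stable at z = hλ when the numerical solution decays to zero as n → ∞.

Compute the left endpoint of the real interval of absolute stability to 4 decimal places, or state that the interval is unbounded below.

Set f=λy, z=hλ:
  order 2, 2-stage ⇒ R(z)=1+z+z^2/2
  (e.g. R(-1.3)=0.54500, |R|=0.54500)

Find x<0 with |R(x)|<1.
x=-1.3: |R|=0.5450
|R(-1.97)|=0.9704 |R(-1.72)|=0.7592 |R(-0.6)|=0.5800
Bisect:
  x_lo=-2.4349 |R|=1.5295  x_hi=-0.1920 |R|=0.8264
  mid=-1.31347 |R|=0.54913 →hi
  mid=-1.87418 |R|=0.88210 →hi
  mid=-2.15454 |R|=1.16648 →lo
  mid=-2.01436 |R|=1.01446 →lo
  mid=-1.94427 |R|=0.94583 →hi
  mid=-1.97932 |R|=0.97953 →hi
  mid=-1.99684 |R|=0.99684 →hi
  ...
  [-2.00012,-1.99999] ⇒ x*=-2.0000
Interval (-2.0000, 0).

z* = -2.0000.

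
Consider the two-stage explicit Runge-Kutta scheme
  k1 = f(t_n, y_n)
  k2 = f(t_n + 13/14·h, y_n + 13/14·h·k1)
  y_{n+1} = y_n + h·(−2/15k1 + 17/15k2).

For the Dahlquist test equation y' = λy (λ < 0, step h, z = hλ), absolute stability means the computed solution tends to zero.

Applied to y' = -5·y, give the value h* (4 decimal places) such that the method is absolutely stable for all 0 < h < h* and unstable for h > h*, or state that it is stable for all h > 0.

(-0.9502,0); λ=-5 ⇒ h* = (210/221)/5 = 0.1900.

Set f=λy, z=hλ:
  k1=λy_n ⇒ h·k1=z·y_n;  k2=λ(1+13/14z)y_n ⇒ h·k2=z(1+13/14z)y_n
  y_{n+1}/y_n = 1 − 2/15z + 17/15z(1+13/14z) = 1 + z + 221/210z²
  R(z) = 1 + z + 221/210z².

Solve |R(x)|<1 on ℝ⁻.
x=-1.56: |R|=2.0011
R=1: x+221/210x²=0 ⇒ x=−210/221=-0.9502; min R=1−1/(4·221/210)=0.7624>−1
Confirm numerically:
  x=-0.862: |R|=0.91997 <1
  x=-0.801: |R|=0.87421 <1
  x=-0.686: |R|=0.80925 <1
  x=-0.422: |R|=0.76541 <1
  x=-1.297: |R|=1.47332 >1
  x=-1.241: |R|=1.37975 >1
  x=-1.084: |R|=1.15261 >1
Stable set (-0.9502, 0).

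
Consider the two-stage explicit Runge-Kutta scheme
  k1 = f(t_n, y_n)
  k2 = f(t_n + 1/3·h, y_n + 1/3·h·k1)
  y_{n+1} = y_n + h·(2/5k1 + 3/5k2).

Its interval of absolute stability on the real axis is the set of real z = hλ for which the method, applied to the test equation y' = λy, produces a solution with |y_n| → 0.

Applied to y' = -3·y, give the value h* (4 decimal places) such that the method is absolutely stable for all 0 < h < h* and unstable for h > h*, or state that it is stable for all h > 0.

(-5.0000,0); λ=-3 ⇒ h* = (5)/3 = 1.6667.

Test eqn y'=λy, z=hλ:
  k1=λy_n ⇒ h·k1=z·y_n;  k2=λ(1+1/3z)y_n ⇒ h·k2=z(1+1/3z)y_n
  y_{n+1}/y_n = 1 + 2/5z + 3/5z(1+1/3z) = 1 + z + 1/5z²
  Hence R(z) = 1 + z + 1/5z².

Need |R(x)|<1, x<0.
x=-0.4: |R|=0.6320
R=1: x+1/5x²=0 ⇒ x=−5=-5.0000; min R=1−1/(4·1/5)=-0.2500>−1
Confirm numerically:
  x=-3.892: |R|=0.13753 <1
  x=-3.313: |R|=0.11781 <1
  x=-2.728: |R|=0.23960 <1
  x=-2.660: |R|=0.24488 <1
  x=-5.334: |R|=1.35631 >1
  x=-5.187: |R|=1.19399 >1
Interval (-5.0000, 0).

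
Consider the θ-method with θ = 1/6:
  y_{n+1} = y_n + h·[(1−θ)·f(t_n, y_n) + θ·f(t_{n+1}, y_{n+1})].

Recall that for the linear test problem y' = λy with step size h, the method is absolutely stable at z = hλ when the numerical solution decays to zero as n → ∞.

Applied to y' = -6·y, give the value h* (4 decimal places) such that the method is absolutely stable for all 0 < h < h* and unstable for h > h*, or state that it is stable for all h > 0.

Test eqn y'=λy, z=hλ:
  y_{n+1} = y_n + z·[5/6·y_n + 1/6·y_{n+1}] ⇒ (1 − 1/6z)y_{n+1} = (1 + 5/6z)y_n
  so R(z) = (1 + 5/6z)/(1 − 1/6z).

Need |R(x)|<1, x<0.
x=-0.42: |R|=0.6075
R=−1: 1+5/6x = −1+1/6x ⇒ -2/3x=2 ⇒ x=2/(-2/3)=-3.0000
Confirm numerically:
  x=-2.838: |R|=0.92668 <1
  x=-2.192: |R|=0.60547 <1
  x=-2.096: |R|=0.55336 <1
  x=-3.294: |R|=1.12653 >1
  x=-3.203: |R|=1.08823 >1
Interval (-3.0000, 0).

(-3.0000,0); λ=-6 ⇒ h* = (3)/6 = 0.5000.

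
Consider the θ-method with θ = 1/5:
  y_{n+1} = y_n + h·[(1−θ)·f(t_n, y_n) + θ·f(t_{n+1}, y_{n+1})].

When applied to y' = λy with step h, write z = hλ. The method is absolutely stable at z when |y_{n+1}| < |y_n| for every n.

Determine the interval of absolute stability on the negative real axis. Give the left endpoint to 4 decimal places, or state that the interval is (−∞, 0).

On y'=λy, z=hλ:
  y_{n+1} = y_n + z·[4/5·y_n + 1/5·y_{n+1}] ⇒ (1 − 1/5z)y_{n+1} = (1 + 4/5z)y_n
  R(z) = (1 + 4/5z)/(1 − 1/5z).

Find x<0 with |R(x)|<1.
x=-1.22: |R|=0.0193
R=−1: 1+4/5x = −1+1/5x ⇒ -3/5x=2 ⇒ x=2/(-3/5)=-3.3333
Confirm numerically:
  x=-2.579: |R|=0.70141 <1
  x=-2.331: |R|=0.58982 <1
  x=-2.221: |R|=0.53788 <1
  x=-3.914: |R|=1.19542 >1
  x=-3.910: |R|=1.19416 >1
Interval (-3.3333, 0).

(-3.3333, 0).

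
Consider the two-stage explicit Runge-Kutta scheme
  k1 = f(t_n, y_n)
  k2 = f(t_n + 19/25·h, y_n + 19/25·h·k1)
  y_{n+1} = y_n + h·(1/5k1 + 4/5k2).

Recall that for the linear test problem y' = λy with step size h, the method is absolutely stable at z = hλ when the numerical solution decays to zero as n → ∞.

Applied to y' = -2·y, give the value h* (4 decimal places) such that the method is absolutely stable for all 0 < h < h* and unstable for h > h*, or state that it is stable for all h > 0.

(-1.6447,0); λ=-2 ⇒ h* = (125/76)/2 = 0.8224.

Set f=λy, z=hλ:
  k1=λy_n ⇒ h·k1=z·y_n;  k2=λ(1+19/25z)y_n ⇒ h·k2=z(1+19/25z)y_n
  y_{n+1}/y_n = 1 + 1/5z + 4/5z(1+19/25z) = 1 + z + 76/125z²
  ⇒ R(z) = 1 + z + 76/125z².

Find x<0 with |R(x)|<1.
x=-0.88: |R|=0.5908
R=1: x+76/125x²=0 ⇒ x=−125/76=-1.6447; min R=1−1/(4·76/125)=0.5888>−1
Confirm numerically:
  x=-1.122: |R|=0.64340 <1
  x=-0.980: |R|=0.60392 <1
  x=-0.922: |R|=0.59485 <1
  x=-0.712: |R|=0.59622 <1
  x=-2.210: |R|=1.75953 >1
  x=-2.147: |R|=1.65564 >1
  x=-1.845: |R|=1.22465 >1
Interval (-1.6447, 0).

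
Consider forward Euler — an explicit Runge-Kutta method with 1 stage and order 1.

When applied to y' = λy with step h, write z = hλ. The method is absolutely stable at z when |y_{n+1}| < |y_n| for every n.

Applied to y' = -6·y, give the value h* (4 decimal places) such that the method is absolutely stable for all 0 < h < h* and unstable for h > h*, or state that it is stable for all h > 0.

(-2.0000,0); λ=-6 ⇒ h* = 0.3333.

Test eqn y'=λy, z=hλ:
  order 1, 1-stage ⇒ R(z)=1+z
  (e.g. R(-1.16)=-0.16000, |R|=0.16000)

Find x<0 with |R(x)|<1.
x=-1.16: |R|=0.1600
|R(-2.04)|=1.0400 |R(-1.98)|=0.9800 |R(-0.67)|=0.3300
Bisect:
  x_lo=-2.5903 |R|=1.5903  x_hi=-0.3129 |R|=0.6871
  mid=-1.45159 |R|=0.45159 →hi
  mid=-2.02093 |R|=1.02093 →lo
  mid=-1.73626 |R|=0.73626 →hi
  mid=-1.87859 |R|=0.87859 →hi
  mid=-1.94976 |R|=0.94976 →hi
  mid=-1.98534 |R|=0.98534 →hi
  mid=-2.00314 |R|=1.00314 →lo
  mid=-1.99424 |R|=0.99424 →hi
  mid=-1.99869 |R|=0.99869 →hi
  mid=-2.00091 |R|=1.00091 →lo
  ...
  [-2.00008,-1.99994] ⇒ x*=-2.0000
Interval (-2.0000, 0).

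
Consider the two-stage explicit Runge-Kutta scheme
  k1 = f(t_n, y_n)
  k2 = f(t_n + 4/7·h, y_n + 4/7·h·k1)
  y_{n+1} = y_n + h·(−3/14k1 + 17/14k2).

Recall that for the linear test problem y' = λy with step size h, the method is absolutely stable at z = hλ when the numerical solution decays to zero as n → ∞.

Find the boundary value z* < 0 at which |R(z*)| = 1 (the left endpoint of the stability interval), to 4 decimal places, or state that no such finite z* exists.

Test eqn y'=λy, z=hλ:
  k1=λy_n ⇒ h·k1=z·y_n;  k2=λ(1+4/7z)y_n ⇒ h·k2=z(1+4/7z)y_n
  y_{n+1}/y_n = 1 − 3/14z + 17/14z(1+4/7z) = 1 + z + 34/49z²
  so R(z) = 1 + z + 34/49z².

Boundary: |R(x)|=1, x<0.
x=-0.89: |R|=0.6596
R=1: x+34/49x²=0 ⇒ x=−49/34=-1.4412; min R=1−1/(4·34/49)=0.6397>−1
Confirm numerically:
  x=-1.413: |R|=0.97237 <1
  x=-1.334: |R|=0.90079 <1
  x=-1.325: |R|=0.89319 <1
  x=-1.652: |R|=1.24166 >1
  x=-1.529: |R|=1.09318 >1
Interval (-1.4412, 0).

left endpoint -1.4412.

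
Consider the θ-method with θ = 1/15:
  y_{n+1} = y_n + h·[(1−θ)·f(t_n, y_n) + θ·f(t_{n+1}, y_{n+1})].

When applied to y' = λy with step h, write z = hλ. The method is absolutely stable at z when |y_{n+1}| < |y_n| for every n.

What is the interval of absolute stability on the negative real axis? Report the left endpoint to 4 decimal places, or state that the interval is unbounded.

Set f=λy, z=hλ:
  y_{n+1} = y_n + z·[14/15·y_n + 1/15·y_{n+1}] ⇒ (1 − 1/15z)y_{n+1} = (1 + 14/15z)y_n
  so R(z) = (1 + 14/15z)/(1 − 1/15z).

Need |R(x)|<1, x<0.
x=-1.02: |R|=0.0449
R=−1: 1+14/15x = −1+1/15x ⇒ -13/15x=2 ⇒ x=2/(-13/15)=-2.3077
Confirm numerically:
  x=-2.216: |R|=0.93076 <1
  x=-1.980: |R|=0.74912 <1
  x=-1.851: |R|=0.64768 <1
  x=-1.026: |R|=0.03969 <1
  x=-2.555: |R|=1.18314 >1
  x=-2.432: |R|=1.09270 >1
So |R|<1 on (-2.3077, 0).

(-2.3077, 0).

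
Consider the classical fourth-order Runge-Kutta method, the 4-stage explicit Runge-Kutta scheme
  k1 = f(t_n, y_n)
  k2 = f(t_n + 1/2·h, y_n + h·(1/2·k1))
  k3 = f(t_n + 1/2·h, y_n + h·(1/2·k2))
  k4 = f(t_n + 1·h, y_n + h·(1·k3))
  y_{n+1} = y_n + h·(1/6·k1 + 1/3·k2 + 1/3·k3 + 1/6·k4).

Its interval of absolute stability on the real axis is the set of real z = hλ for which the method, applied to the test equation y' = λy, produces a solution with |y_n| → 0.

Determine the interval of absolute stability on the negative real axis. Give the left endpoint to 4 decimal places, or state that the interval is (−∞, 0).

Set f=λy, z=hλ:
  order 4, 4-stage ⇒ R(z)=1+z+z^2/2+z^3/6+z^4/24
  (e.g. R(-1.4)=0.28273, |R|=0.28273)

Solve |R(x)|<1 on ℝ⁻.
x=-1.4: |R|=0.2827
|R(-2.57)|=0.7210 |R(-1.64)|=0.2711 |R(-1.52)|=0.2723
Bisect:
  x_lo=-3.5901 |R|=3.0641  x_hi=-0.3519 |R|=0.7034
  mid=-1.97100 |R|=0.32408 →hi
  mid=-2.78056 |R|=0.99289 →hi
  mid=-3.18534 |R|=1.79079 →lo
  mid=-2.98295 |R|=1.34126 →lo
  mid=-2.88175 |R|=1.15544 →lo
  mid=-2.83116 |R|=1.07138 →lo
  mid=-2.80586 |R|=1.03145 →lo
  mid=-2.79321 |R|=1.01200 →lo
  ...
  [-2.78530,-2.78511] ⇒ x*=-2.7853
So |R|<1 on (-2.7853, 0).

(-2.7853, 0).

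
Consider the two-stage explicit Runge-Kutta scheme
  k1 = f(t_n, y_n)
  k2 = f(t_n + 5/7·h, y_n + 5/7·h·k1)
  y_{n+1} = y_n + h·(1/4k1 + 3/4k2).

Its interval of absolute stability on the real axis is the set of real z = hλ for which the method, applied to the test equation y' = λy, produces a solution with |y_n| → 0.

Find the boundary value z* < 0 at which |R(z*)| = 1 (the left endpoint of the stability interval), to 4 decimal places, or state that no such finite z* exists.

Set f=λy, z=hλ:
  k1=λy_n ⇒ h·k1=z·y_n;  k2=λ(1+5/7z)y_n ⇒ h·k2=z(1+5/7z)y_n
  y_{n+1}/y_n = 1 + 1/4z + 3/4z(1+5/7z) = 1 + z + 15/28z²
  Hence R(z) = 1 + z + 15/28z².

Find x<0 with |R(x)|<1.
x=-0.81: |R|=0.5415
R=1: x+15/28x²=0 ⇒ x=−28/15=-1.8667; min R=1−1/(4·15/28)=0.5333>−1
Confirm numerically:
  x=-1.607: |R|=0.77645 <1
  x=-1.241: |R|=0.58404 <1
  x=-0.931: |R|=0.53334 <1
  x=-2.431: |R|=1.73494 >1
  x=-2.423: |R|=1.72214 >1
  x=-2.068: |R|=1.22305 >1
So |R|<1 on (-1.8667, 0).

z* = -1.8667.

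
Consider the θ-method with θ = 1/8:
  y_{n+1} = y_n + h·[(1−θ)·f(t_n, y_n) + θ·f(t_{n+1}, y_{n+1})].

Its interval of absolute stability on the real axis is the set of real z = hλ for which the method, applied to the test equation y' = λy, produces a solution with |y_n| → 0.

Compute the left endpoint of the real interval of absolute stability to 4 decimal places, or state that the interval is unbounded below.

left endpoint -2.6667.

Test eqn y'=λy, z=hλ:
  y_{n+1} = y_n + z·[7/8·y_n + 1/8·y_{n+1}] ⇒ (1 − 1/8z)y_{n+1} = (1 + 7/8z)y_n
  Hence R(z) = (1 + 7/8z)/(1 − 1/8z).

Find x<0 with |R(x)|<1.
x=-1.04: |R|=0.0796
R=−1: 1+7/8x = −1+1/8x ⇒ -3/4x=2 ⇒ x=2/(-3/4)=-2.6667
Confirm numerically:
  x=-2.407: |R|=0.85029 <1
  x=-1.892: |R|=0.53013 <1
  x=-1.205: |R|=0.04726 <1
  x=-3.039: |R|=1.20237 >1
  x=-2.972: |R|=1.16697 >1
Interval (-2.6667, 0).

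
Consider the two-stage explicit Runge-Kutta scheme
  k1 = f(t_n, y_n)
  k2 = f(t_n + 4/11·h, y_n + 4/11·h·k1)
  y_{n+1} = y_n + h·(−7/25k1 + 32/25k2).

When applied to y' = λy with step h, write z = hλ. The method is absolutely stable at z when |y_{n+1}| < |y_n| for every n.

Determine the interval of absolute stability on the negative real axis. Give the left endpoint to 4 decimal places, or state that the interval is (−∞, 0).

z∈(-2.1484,0).

With y'=λy (z=hλ):
  k1=λy_n ⇒ h·k1=z·y_n;  k2=λ(1+4/11z)y_n ⇒ h·k2=z(1+4/11z)y_n
  y_{n+1}/y_n = 1 − 7/25z + 32/25z(1+4/11z) = 1 + z + 128/275z²
  ⇒ R(z) = 1 + z + 128/275z².

Boundary: |R(x)|=1, x<0.
x=-0.34: |R|=0.7138
R=1: x+128/275x²=0 ⇒ x=−275/128=-2.1484; min R=1−1/(4·128/275)=0.4629>−1
Confirm numerically:
  x=-1.744: |R|=0.67170 <1
  x=-1.541: |R|=0.56431 <1
  x=-1.071: |R|=0.46290 <1
  x=-1.063: |R|=0.46295 <1
  x=-2.706: |R|=1.70226 >1
  x=-2.672: |R|=1.65115 >1
So |R|<1 on (-2.1484, 0).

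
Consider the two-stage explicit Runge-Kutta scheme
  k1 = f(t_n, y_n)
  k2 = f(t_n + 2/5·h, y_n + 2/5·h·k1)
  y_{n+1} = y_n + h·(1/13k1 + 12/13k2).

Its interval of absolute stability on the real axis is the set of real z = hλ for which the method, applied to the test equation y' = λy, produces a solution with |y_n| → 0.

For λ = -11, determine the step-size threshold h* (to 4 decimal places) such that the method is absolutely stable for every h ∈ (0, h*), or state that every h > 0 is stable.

Set f=λy, z=hλ:
  k1=λy_n ⇒ h·k1=z·y_n;  k2=λ(1+2/5z)y_n ⇒ h·k2=z(1+2/5z)y_n
  y_{n+1}/y_n = 1 + 1/13z + 12/13z(1+2/5z) = 1 + z + 24/65z²
  so R(z) = 1 + z + 24/65z².

Solve |R(x)|<1 on ℝ⁻.
x=-1.19: |R|=0.3329
R=1: x+24/65x²=0 ⇒ x=−65/24=-2.7083; min R=1−1/(4·24/65)=0.3229>−1
Confirm numerically:
  x=-2.422: |R|=0.74394 <1
  x=-2.418: |R|=0.74079 <1
  x=-1.329: |R|=0.32315 <1
  x=-1.184: |R|=0.33361 <1
  x=-3.209: |R|=1.59322 >1
  x=-2.763: |R|=1.05577 >1
Stable set (-2.7083, 0).

(-2.7083,0); λ=-11 ⇒ h* = (65/24)/11 = 0.2462.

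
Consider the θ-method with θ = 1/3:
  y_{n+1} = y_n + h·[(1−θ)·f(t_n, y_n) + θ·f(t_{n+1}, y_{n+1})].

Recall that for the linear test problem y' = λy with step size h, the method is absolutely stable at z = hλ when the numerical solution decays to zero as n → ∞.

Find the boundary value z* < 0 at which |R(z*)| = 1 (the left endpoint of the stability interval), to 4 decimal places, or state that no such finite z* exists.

left endpoint -6.0000.

On y'=λy, z=hλ:
  y_{n+1} = y_n + z·[2/3·y_n + 1/3·y_{n+1}] ⇒ (1 − 1/3z)y_{n+1} = (1 + 2/3z)y_n
  R(z) = (1 + 2/3z)/(1 − 1/3z).

Find x<0 with |R(x)|<1.
x=-0.74: |R|=0.4064
R=−1: 1+2/3x = −1+1/3x ⇒ -1/3x=2 ⇒ x=2/(-1/3)=-6.0000
Confirm numerically:
  x=-5.424: |R|=0.93162 <1
  x=-5.053: |R|=0.88240 <1
  x=-3.126: |R|=0.53085 <1
  x=-2.945: |R|=0.48612 <1
  x=-6.154: |R|=1.01682 >1
  x=-6.111: |R|=1.01218 >1
So |R|<1 on (-6.0000, 0).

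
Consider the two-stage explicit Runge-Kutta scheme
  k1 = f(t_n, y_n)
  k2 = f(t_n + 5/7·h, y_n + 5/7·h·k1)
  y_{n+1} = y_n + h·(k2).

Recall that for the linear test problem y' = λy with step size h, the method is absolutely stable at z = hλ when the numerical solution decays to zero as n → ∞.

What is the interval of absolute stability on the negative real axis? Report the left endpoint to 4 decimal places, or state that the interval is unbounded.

z∈(-1.4000,0).

Set f=λy, z=hλ:
  k1=λy_n ⇒ h·k1=z·y_n;  k2=λ(1+5/7z)y_n ⇒ h·k2=z(1+5/7z)y_n
  y_{n+1}/y_n = 1 + z(1+5/7z) = 1 + z + 5/7z²
  ⇒ R(z) = 1 + z + 5/7z².

Boundary: |R(x)|=1, x<0.
x=-0.47: |R|=0.6878
R=1: x+5/7x²=0 ⇒ x=−7/5=-1.4000; min R=1−1/(4·5/7)=0.6500>−1
Confirm numerically:
  x=-1.239: |R|=0.85752 <1
  x=-0.898: |R|=0.67800 <1
  x=-0.801: |R|=0.65729 <1
  x=-0.691: |R|=0.65006 <1
  x=-1.919: |R|=1.71140 >1
  x=-1.562: |R|=1.18075 >1
Stable set (-1.4000, 0).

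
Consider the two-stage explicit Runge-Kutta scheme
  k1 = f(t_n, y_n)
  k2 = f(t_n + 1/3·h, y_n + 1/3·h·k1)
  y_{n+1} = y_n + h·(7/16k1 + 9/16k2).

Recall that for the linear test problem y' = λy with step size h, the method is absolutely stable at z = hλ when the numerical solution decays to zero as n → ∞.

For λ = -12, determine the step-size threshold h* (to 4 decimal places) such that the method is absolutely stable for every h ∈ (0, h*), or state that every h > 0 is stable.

With y'=λy (z=hλ):
  k1=λy_n ⇒ h·k1=z·y_n;  k2=λ(1+1/3z)y_n ⇒ h·k2=z(1+1/3z)y_n
  y_{n+1}/y_n = 1 + 7/16z + 9/16z(1+1/3z) = 1 + z + 3/16z²
  ⇒ R(z) = 1 + z + 3/16z².

Solve |R(x)|<1 on ℝ⁻.
x=-0.58: |R|=0.4831
R=1: x+3/16x²=0 ⇒ x=−16/3=-5.3333; min R=1−1/(4·3/16)=-0.3333>−1
Confirm numerically:
  x=-4.540: |R|=0.32468 <1
  x=-4.234: |R|=0.12727 <1
  x=-2.892: |R|=0.32381 <1
  x=-2.587: |R|=0.33214 <1
  x=-5.812: |R|=1.52163 >1
  x=-5.811: |R|=1.52045 >1
  x=-5.359: |R|=1.02579 >1
Stable set (-5.3333, 0).

(-5.3333,0); λ=-12 ⇒ h* = (16/3)/12 = 0.4444.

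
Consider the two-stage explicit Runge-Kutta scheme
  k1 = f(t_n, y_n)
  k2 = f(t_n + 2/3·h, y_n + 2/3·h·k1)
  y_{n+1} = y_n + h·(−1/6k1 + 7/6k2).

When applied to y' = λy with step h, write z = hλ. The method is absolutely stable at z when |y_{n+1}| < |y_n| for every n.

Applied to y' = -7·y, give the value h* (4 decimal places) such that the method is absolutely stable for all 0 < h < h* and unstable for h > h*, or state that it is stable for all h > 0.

Set f=λy, z=hλ:
  k1=λy_n ⇒ h·k1=z·y_n;  k2=λ(1+2/3z)y_n ⇒ h·k2=z(1+2/3z)y_n
  y_{n+1}/y_n = 1 − 1/6z + 7/6z(1+2/3z) = 1 + z + 7/9z²
  R(z) = 1 + z + 7/9z².

Find x<0 with |R(x)|<1.
x=-1.8: |R|=1.7200
R=1: x+7/9x²=0 ⇒ x=−9/7=-1.2857; min R=1−1/(4·7/9)=0.6786>−1
Confirm numerically:
  x=-1.049: |R|=0.80687 <1
  x=-1.048: |R|=0.80624 <1
  x=-0.531: |R|=0.68830 <1
  x=-1.377: |R|=1.09777 >1
  x=-1.338: |R|=1.05441 >1
Interval (-1.2857, 0).

(-1.2857,0); λ=-7 ⇒ h* = (9/7)/7 = 0.1837.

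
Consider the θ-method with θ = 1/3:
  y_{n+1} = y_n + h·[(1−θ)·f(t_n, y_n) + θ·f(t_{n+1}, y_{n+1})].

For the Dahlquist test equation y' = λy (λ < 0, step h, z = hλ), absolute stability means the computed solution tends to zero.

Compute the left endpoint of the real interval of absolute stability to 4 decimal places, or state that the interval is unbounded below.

left endpoint -6.0000.

Test eqn y'=λy, z=hλ:
  y_{n+1} = y_n + z·[2/3·y_n + 1/3·y_{n+1}] ⇒ (1 − 1/3z)y_{n+1} = (1 + 2/3z)y_n
  ⇒ R(z) = (1 + 2/3z)/(1 − 1/3z).

Boundary: |R(x)|=1, x<0.
x=-1.59: |R|=0.0392
R=−1: 1+2/3x = −1+1/3x ⇒ -1/3x=2 ⇒ x=2/(-1/3)=-6.0000
Confirm numerically:
  x=-5.154: |R|=0.89625 <1
  x=-4.760: |R|=0.84021 <1
  x=-4.680: |R|=0.82813 <1
  x=-6.414: |R|=1.04398 >1
  x=-6.282: |R|=1.03038 >1
  x=-6.209: |R|=1.02270 >1
Interval (-6.0000, 0).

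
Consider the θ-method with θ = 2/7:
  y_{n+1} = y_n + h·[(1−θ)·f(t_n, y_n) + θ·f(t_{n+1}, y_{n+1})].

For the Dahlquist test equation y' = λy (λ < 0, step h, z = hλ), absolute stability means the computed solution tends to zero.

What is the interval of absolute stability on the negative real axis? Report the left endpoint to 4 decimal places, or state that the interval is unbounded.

(-4.6667, 0).

Set f=λy, z=hλ:
  y_{n+1} = y_n + z·[5/7·y_n + 2/7·y_{n+1}] ⇒ (1 − 2/7z)y_{n+1} = (1 + 5/7z)y_n
  ⇒ R(z) = (1 + 5/7z)/(1 − 2/7z).

Need |R(x)|<1, x<0.
x=-1.38: |R|=0.0102
R=−1: 1+5/7x = −1+2/7x ⇒ -3/7x=2 ⇒ x=2/(-3/7)=-4.6667
Confirm numerically:
  x=-4.494: |R|=0.96760 <1
  x=-4.421: |R|=0.95348 <1
  x=-2.693: |R|=0.52196 <1
  x=-5.115: |R|=1.07806 >1
  x=-4.870: |R|=1.03644 >1
Interval (-4.6667, 0).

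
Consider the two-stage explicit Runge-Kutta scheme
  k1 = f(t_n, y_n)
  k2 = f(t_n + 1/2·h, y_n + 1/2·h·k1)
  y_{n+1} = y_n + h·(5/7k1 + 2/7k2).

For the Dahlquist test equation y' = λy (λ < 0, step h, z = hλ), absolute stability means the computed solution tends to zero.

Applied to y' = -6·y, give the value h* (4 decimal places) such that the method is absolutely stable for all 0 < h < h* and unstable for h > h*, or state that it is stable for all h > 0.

(-7.0000,0); λ=-6 ⇒ h* = (7)/6 = 1.1667.

Set f=λy, z=hλ:
  k1=λy_n ⇒ h·k1=z·y_n;  k2=λ(1+1/2z)y_n ⇒ h·k2=z(1+1/2z)y_n
  y_{n+1}/y_n = 1 + 5/7z + 2/7z(1+1/2z) = 1 + z + 1/7z²
  ⇒ R(z) = 1 + z + 1/7z².

Solve |R(x)|<1 on ℝ⁻.
x=-1.12: |R|=0.0592
R=1: x+1/7x²=0 ⇒ x=−7=-7.0000; min R=1−1/(4·1/7)=-0.7500>−1
Confirm numerically:
  x=-6.856: |R|=0.85896 <1
  x=-6.021: |R|=0.15792 <1
  x=-5.117: |R|=0.37647 <1
  x=-2.863: |R|=0.69203 <1
  x=-7.203: |R|=1.20889 >1
  x=-7.174: |R|=1.17833 >1
  x=-7.042: |R|=1.04225 >1
Interval (-7.0000, 0).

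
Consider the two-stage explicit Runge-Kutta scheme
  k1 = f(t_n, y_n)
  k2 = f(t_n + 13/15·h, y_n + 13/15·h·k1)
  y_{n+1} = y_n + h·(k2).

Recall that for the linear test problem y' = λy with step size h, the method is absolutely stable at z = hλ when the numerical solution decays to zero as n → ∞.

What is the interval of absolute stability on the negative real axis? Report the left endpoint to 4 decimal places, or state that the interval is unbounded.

On y'=λy, z=hλ:
  k1=λy_n ⇒ h·k1=z·y_n;  k2=λ(1+13/15z)y_n ⇒ h·k2=z(1+13/15z)y_n
  y_{n+1}/y_n = 1 + z(1+13/15z) = 1 + z + 13/15z²
  R(z) = 1 + z + 13/15z².

Need |R(x)|<1, x<0.
x=-1.09: |R|=0.9397
R=1: x+13/15x²=0 ⇒ x=−15/13=-1.1538; min R=1−1/(4·13/15)=0.7115>−1
Confirm numerically:
  x=-1.054: |R|=0.90879 <1
  x=-0.914: |R|=0.81001 <1
  x=-0.622: |R|=0.71330 <1
  x=-1.734: |R|=1.87186 >1
  x=-1.382: |R|=1.27327 >1
Stable set (-1.1538, 0).

(-1.1538, 0).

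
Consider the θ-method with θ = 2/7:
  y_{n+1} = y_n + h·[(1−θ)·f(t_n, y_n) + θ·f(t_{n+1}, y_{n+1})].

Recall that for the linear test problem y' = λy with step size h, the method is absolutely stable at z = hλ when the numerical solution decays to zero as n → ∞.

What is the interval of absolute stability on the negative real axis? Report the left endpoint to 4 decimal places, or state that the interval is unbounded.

Test eqn y'=λy, z=hλ:
  y_{n+1} = y_n + z·[5/7·y_n + 2/7·y_{n+1}] ⇒ (1 − 2/7z)y_{n+1} = (1 + 5/7z)y_n
  so R(z) = (1 + 5/7z)/(1 − 2/7z).

Solve |R(x)|<1 on ℝ⁻.
x=-1.05: |R|=0.1923
R=−1: 1+5/7x = −1+2/7x ⇒ -3/7x=2 ⇒ x=2/(-3/7)=-4.6667
Confirm numerically:
  x=-3.824: |R|=0.82742 <1
  x=-3.405: |R|=0.72592 <1
  x=-2.603: |R|=0.49279 <1
  x=-2.289: |R|=0.38392 <1
  x=-5.251: |R|=1.10016 >1
  x=-4.958: |R|=1.05167 >1
So |R|<1 on (-4.6667, 0).

z∈(-4.6667,0).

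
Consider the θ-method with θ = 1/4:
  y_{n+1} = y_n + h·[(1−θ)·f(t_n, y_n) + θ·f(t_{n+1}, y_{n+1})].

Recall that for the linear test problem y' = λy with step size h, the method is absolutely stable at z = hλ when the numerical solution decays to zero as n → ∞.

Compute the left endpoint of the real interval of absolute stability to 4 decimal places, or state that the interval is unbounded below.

z* = -4.0000.

Set f=λy, z=hλ:
  y_{n+1} = y_n + z·[3/4·y_n + 1/4·y_{n+1}] ⇒ (1 − 1/4z)y_{n+1} = (1 + 3/4z)y_n
  so R(z) = (1 + 3/4z)/(1 − 1/4z).

Find x<0 with |R(x)|<1.
x=-1.75: |R|=0.2174
R=−1: 1+3/4x = −1+1/4x ⇒ -1/2x=2 ⇒ x=2/(-1/2)=-4.0000
Confirm numerically:
  x=-3.566: |R|=0.88528 <1
  x=-3.311: |R|=0.81152 <1
  x=-3.260: |R|=0.79614 <1
  x=-2.966: |R|=0.70313 <1
  x=-4.423: |R|=1.10044 >1
  x=-4.049: |R|=1.01218 >1
Stable set (-4.0000, 0).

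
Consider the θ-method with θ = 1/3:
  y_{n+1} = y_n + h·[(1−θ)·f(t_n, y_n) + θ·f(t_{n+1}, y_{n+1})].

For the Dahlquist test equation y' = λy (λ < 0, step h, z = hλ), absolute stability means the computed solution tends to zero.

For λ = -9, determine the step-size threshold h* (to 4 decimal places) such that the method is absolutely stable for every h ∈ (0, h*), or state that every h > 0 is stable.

(-6.0000,0); λ=-9 ⇒ h* = (6)/9 = 0.6667.

With y'=λy (z=hλ):
  y_{n+1} = y_n + z·[2/3·y_n + 1/3·y_{n+1}] ⇒ (1 − 1/3z)y_{n+1} = (1 + 2/3z)y_n
  ⇒ R(z) = (1 + 2/3z)/(1 − 1/3z).

Need |R(x)|<1, x<0.
x=-1.33: |R|=0.0785
R=−1: 1+2/3x = −1+1/3x ⇒ -1/3x=2 ⇒ x=2/(-1/3)=-6.0000
Confirm numerically:
  x=-5.233: |R|=0.90684 <1
  x=-3.858: |R|=0.68766 <1
  x=-2.723: |R|=0.42740 <1
  x=-2.420: |R|=0.33948 <1
  x=-6.431: |R|=1.04570 >1
  x=-6.263: |R|=1.02839 >1
  x=-6.177: |R|=1.01929 >1
Interval (-6.0000, 0).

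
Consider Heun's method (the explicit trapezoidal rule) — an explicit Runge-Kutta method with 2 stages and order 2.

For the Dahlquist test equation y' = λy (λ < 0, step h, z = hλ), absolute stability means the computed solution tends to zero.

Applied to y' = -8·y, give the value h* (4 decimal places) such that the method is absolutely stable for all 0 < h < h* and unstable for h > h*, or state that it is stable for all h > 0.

(-2.0000,0); λ=-8 ⇒ h* = 0.2500.

Set f=λy, z=hλ:
  order 2, 2-stage ⇒ R(z)=1+z+z^2/2
  (e.g. R(-0.6)=0.58000, |R|=0.58000)

Find x<0 with |R(x)|<1.
x=-0.6: |R|=0.5800
|R(-2.39)|=1.4661 |R(-1.92)|=0.9232 |R(-1.59)|=0.6741
Bisect:
  x_lo=-2.5584 |R|=1.7142  x_hi=-0.1995 |R|=0.8204
  mid=-1.37890 |R|=0.57178 →hi
  mid=-1.96863 |R|=0.96912 →hi
  mid=-2.26349 |R|=1.29820 →lo
  mid=-2.11606 |R|=1.12279 →lo
  mid=-2.04234 |R|=1.04324 →lo
  mid=-2.00548 |R|=1.00550 →lo
  mid=-1.98705 |R|=0.98714 →hi
  mid=-1.99627 |R|=0.99628 →hi
  mid=-2.00088 |R|=1.00088 →lo
  mid=-1.99857 |R|=0.99857 →hi
  ...
  [-2.00001,-1.99987] ⇒ x*=-2.0000
Interval (-2.0000, 0).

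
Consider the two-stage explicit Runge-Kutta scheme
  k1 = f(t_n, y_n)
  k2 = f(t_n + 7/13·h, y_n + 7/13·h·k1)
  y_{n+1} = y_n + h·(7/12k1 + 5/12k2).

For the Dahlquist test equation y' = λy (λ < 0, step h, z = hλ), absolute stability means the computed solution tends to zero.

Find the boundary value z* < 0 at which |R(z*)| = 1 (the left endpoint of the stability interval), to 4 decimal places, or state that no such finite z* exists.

With y'=λy (z=hλ):
  k1=λy_n ⇒ h·k1=z·y_n;  k2=λ(1+7/13z)y_n ⇒ h·k2=z(1+7/13z)y_n
  y_{n+1}/y_n = 1 + 7/12z + 5/12z(1+7/13z) = 1 + z + 35/156z²
  ⇒ R(z) = 1 + z + 35/156z².

Solve |R(x)|<1 on ℝ⁻.
x=-1.54: |R|=0.0079
R=1: x+35/156x²=0 ⇒ x=−156/35=-4.4571; min R=1−1/(4·35/156)=-0.1143>−1
Confirm numerically:
  x=-4.090: |R|=0.66310 <1
  x=-3.896: |R|=0.50950 <1
  x=-2.344: |R|=0.11130 <1
  x=-1.806: |R|=0.07422 <1
  x=-4.785: |R|=1.35197 >1
  x=-4.679: |R|=1.23290 >1
  x=-4.629: |R|=1.17848 >1
So |R|<1 on (-4.4571, 0).

left endpoint -4.4571.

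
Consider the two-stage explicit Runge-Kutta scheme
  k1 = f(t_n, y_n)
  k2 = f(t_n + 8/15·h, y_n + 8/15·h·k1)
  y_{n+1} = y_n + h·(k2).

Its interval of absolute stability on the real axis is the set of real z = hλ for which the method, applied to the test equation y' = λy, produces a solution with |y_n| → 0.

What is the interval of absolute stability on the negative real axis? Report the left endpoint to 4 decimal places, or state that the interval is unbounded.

On y'=λy, z=hλ:
  k1=λy_n ⇒ h·k1=z·y_n;  k2=λ(1+8/15z)y_n ⇒ h·k2=z(1+8/15z)y_n
  y_{n+1}/y_n = 1 + z(1+8/15z) = 1 + z + 8/15z²
  so R(z) = 1 + z + 8/15z².

Need |R(x)|<1, x<0.
x=-0.73: |R|=0.5542
R=1: x+8/15x²=0 ⇒ x=−15/8=-1.8750; min R=1−1/(4·8/15)=0.5312>−1
Confirm numerically:
  x=-1.724: |R|=0.86116 <1
  x=-1.579: |R|=0.75073 <1
  x=-1.046: |R|=0.53753 <1
  x=-2.280: |R|=1.49248 >1
  x=-2.069: |R|=1.21407 >1
Interval (-1.8750, 0).

z∈(-1.8750,0).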